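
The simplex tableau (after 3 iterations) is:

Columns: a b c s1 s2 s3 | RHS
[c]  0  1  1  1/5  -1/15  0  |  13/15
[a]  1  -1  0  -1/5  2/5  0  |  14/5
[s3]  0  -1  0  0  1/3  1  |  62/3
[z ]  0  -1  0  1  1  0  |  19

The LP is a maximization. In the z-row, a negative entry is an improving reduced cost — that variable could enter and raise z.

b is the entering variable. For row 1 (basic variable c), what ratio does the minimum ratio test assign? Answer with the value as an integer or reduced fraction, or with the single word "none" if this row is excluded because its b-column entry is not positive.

Ratio = RHS / (b entry) = (13/15) / 1 = 13/15.

13/15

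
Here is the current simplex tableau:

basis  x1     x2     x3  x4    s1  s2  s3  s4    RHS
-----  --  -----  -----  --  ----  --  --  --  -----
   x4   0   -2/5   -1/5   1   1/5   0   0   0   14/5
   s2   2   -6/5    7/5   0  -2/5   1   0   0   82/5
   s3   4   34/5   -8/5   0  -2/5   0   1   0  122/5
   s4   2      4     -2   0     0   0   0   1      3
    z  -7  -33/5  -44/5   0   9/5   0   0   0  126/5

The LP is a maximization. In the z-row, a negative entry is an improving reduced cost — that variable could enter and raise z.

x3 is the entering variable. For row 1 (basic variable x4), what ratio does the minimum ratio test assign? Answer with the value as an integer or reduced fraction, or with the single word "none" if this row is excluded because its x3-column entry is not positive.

The x3 entry in row 1 is -1/5 ≤ 0, so this row gives no ratio.

none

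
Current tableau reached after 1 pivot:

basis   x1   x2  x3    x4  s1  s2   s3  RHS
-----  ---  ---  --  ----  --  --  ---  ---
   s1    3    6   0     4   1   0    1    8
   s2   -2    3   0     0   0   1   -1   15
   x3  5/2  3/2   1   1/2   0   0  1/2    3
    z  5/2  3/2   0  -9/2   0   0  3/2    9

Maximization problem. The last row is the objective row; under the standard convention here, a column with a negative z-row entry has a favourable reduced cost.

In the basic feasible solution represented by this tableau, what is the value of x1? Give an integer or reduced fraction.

0

x1 is nonbasic (not in the basis column), so its value in the current BFS is 0.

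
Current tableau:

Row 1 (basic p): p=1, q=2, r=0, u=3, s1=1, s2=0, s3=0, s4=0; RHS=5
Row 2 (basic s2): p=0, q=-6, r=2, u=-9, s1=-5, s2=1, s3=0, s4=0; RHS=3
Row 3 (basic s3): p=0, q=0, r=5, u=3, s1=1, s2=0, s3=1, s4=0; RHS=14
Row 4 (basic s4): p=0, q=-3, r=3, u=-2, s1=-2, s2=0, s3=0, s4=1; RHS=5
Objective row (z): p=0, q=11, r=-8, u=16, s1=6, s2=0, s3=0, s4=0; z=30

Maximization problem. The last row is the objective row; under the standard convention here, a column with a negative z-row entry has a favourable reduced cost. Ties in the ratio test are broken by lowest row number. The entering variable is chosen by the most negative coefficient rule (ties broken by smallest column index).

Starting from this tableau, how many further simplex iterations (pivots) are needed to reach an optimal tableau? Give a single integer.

3

pivot: r in, s2 out → z = 42
pivot: u in, s4 out → z = 986/23
pivot: s1 in, u out → z = 476/11
No improving column remains; optimal.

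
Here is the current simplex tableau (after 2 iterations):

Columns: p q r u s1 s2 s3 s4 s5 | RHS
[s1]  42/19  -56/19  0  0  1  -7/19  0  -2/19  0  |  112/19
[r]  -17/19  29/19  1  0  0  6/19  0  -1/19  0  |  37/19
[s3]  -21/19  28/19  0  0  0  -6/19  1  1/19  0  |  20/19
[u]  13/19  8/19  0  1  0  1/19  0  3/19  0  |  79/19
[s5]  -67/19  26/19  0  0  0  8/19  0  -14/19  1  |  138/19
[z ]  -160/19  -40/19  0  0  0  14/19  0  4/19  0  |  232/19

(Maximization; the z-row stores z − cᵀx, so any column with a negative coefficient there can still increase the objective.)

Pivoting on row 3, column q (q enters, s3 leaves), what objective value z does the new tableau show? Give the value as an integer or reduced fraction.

Minimum ratio for q: (20/19)/(28/19) = 5/7.
z changes by −(z-row coeff of q)·ratio = −(-40/19)·(5/7) = 200/133.
New z = 232/19 + (200/133) = 96/7.

96/7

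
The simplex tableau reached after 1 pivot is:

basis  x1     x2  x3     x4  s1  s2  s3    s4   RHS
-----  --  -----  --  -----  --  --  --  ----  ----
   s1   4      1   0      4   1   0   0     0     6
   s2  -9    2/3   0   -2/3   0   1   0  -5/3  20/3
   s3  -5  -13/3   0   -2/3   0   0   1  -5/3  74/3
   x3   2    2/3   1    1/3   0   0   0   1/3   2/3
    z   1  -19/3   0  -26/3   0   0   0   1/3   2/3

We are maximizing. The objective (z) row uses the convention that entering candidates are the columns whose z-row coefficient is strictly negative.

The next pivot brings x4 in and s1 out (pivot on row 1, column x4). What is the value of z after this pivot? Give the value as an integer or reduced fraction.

Minimum ratio for x4: 6/4 = 3/2.
z changes by −(z-row coeff of x4)·ratio = −(-26/3)·(3/2) = 13.
New z = 2/3 + 13 = 41/3.

41/3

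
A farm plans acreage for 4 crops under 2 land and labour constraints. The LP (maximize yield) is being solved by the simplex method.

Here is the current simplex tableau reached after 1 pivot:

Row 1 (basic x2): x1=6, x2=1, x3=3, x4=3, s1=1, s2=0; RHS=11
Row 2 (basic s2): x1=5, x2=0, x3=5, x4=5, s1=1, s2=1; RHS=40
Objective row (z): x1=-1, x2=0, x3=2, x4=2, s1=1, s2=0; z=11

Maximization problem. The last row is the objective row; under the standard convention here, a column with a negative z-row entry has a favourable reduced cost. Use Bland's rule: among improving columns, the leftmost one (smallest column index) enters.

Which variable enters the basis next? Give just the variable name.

x1

Objective-row coefficients: x1: -1, x2: 0, x3: 2, x4: 2, s1: 1, s2: 0.
Improving columns: x1. Bland's rule picks the smallest column index → x1.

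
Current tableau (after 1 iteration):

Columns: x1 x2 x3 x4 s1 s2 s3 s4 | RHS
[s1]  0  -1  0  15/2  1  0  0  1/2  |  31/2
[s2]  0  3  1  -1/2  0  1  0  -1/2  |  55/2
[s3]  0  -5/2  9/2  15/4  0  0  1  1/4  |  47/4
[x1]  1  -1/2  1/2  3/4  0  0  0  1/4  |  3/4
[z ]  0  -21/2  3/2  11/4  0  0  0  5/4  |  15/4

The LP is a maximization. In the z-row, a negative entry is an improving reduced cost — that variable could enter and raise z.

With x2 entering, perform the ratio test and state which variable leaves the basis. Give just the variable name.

s2

Ratios: row 1 (s1): entry -1 ≤ 0, skip; row 2 (s2): (55/2)/3 = 55/6; row 3 (s3): entry -5/2 ≤ 0, skip; row 4 (x1): entry -1/2 ≤ 0, skip.
Minimum ratio 55/6 is in the s2 row, so s2 leaves.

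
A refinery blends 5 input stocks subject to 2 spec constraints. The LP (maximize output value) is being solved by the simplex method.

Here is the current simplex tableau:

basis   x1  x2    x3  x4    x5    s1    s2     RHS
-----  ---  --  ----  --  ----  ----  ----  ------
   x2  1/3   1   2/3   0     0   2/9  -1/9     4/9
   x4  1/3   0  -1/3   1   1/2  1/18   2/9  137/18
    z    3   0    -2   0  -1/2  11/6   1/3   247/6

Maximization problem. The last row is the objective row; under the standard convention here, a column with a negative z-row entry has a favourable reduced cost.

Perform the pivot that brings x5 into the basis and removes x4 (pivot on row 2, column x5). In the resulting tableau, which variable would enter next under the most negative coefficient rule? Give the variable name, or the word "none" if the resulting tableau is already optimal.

x3

Pivot element 1/2. New z-row = old z-row − (-1/2)·(row 2/(1/2)).
Updated z-row coefficients: x1: 10/3, x2: 0, x3: -7/3, x4: 1, x5: 0, s1: 17/9, s2: 5/9.
The most negative is -7/3 in column x3, so x3 would enter next.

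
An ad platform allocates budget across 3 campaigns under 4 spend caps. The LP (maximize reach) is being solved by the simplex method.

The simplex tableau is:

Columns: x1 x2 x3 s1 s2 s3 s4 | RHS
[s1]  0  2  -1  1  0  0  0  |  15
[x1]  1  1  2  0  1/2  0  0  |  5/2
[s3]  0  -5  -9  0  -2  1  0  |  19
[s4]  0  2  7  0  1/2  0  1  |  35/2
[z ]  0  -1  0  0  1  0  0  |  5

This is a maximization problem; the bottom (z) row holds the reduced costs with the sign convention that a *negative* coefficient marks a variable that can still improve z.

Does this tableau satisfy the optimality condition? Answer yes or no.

Column x2 has objective-row coefficient -1, which is negative; an improving pivot exists, so not yet optimal.

no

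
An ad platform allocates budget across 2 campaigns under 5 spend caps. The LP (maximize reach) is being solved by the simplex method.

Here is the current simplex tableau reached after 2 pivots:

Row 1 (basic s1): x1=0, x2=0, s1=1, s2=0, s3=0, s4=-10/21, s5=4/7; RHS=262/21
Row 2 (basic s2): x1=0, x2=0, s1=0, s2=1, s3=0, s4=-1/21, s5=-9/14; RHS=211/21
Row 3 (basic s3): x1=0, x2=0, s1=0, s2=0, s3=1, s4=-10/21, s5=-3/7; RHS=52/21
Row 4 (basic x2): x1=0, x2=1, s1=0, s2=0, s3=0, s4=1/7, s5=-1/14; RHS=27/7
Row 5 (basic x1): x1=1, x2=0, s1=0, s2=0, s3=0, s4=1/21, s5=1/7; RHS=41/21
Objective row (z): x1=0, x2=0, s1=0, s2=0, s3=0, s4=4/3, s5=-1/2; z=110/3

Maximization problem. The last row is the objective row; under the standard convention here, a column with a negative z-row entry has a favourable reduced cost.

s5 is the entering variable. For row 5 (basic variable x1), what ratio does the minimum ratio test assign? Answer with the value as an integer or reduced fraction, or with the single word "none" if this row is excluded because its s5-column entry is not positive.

Ratio = RHS / (s5 entry) = (41/21) / (1/7) = 41/3.

41/3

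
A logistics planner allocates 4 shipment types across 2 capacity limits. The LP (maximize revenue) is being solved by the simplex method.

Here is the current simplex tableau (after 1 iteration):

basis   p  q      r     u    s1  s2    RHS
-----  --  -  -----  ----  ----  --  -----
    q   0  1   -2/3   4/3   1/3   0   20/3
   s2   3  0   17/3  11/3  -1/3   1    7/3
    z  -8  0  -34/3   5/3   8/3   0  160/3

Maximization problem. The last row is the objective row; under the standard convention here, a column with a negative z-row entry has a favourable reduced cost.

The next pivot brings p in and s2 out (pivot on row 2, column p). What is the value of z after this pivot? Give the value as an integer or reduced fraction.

Minimum ratio for p: (7/3)/3 = 7/9.
z changes by −(z-row coeff of p)·ratio = −(-8)·(7/9) = 56/9.
New z = 160/3 + (56/9) = 536/9.

536/9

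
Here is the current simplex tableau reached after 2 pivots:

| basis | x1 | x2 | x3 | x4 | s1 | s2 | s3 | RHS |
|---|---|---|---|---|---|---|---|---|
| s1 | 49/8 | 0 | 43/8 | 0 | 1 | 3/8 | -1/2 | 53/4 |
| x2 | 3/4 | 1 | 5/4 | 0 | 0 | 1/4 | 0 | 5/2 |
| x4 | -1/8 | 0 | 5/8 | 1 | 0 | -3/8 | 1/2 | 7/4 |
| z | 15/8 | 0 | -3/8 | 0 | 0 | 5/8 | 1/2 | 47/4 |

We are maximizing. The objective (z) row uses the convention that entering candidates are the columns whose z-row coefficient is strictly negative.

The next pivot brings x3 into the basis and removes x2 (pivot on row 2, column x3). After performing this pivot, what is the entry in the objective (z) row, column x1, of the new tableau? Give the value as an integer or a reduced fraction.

Pivot element is row 2, column x3: 5/4.
Normalize row 2: new (row 2, x1) = (3/4)/(5/4) = 3/5.
z-row ← z-row − (-3/8)·(new row 2): 15/8 − (-3/8)·(3/5) = 21/10.

21/10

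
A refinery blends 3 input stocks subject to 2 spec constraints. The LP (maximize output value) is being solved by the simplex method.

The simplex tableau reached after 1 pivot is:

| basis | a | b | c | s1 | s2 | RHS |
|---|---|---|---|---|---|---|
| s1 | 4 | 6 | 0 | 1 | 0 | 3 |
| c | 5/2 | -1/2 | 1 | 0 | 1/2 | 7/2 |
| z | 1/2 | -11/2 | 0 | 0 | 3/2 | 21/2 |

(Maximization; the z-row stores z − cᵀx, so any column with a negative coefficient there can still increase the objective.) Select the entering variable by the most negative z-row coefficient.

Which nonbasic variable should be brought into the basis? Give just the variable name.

Objective-row coefficients: a: 1/2, b: -11/2, c: 0, s1: 0, s2: 3/2.
The most negative is -11/2 in column b, so b enters.

b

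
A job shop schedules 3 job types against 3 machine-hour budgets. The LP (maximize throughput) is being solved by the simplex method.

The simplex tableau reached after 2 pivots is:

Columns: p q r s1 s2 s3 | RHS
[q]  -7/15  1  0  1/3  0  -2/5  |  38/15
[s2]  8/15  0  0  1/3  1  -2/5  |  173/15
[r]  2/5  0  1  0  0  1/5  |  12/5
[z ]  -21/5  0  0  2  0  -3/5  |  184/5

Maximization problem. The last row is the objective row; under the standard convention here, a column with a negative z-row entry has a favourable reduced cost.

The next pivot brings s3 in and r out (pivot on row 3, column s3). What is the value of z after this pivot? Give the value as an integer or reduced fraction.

Minimum ratio for s3: (12/5)/(1/5) = 12.
z changes by −(z-row coeff of s3)·ratio = −(-3/5)·12 = 36/5.
New z = 184/5 + (36/5) = 44.

44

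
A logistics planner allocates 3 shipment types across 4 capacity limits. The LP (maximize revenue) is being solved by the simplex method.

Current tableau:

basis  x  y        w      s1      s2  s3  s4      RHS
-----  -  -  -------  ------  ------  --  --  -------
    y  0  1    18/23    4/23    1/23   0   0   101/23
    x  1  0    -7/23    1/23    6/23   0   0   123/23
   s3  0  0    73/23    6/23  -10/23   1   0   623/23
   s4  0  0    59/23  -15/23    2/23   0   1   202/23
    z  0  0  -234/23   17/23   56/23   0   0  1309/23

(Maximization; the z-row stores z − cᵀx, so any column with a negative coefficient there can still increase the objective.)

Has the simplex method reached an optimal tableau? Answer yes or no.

no

Column w has objective-row coefficient -234/23, which is negative; an improving pivot exists, so not yet optimal.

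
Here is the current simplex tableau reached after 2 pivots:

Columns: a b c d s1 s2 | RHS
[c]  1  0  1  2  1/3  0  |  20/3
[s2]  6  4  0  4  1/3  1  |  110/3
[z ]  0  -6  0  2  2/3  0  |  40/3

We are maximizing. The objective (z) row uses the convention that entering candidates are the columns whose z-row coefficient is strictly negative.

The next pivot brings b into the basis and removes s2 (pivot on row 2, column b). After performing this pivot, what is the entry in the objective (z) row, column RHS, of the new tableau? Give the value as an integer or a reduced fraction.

205/3

Pivot element is row 2, column b: 4.
Normalize row 2: new (row 2, RHS) = (110/3)/4 = 55/6.
z-row ← z-row − (-6)·(new row 2): 40/3 − (-6)·(55/6) = 205/3.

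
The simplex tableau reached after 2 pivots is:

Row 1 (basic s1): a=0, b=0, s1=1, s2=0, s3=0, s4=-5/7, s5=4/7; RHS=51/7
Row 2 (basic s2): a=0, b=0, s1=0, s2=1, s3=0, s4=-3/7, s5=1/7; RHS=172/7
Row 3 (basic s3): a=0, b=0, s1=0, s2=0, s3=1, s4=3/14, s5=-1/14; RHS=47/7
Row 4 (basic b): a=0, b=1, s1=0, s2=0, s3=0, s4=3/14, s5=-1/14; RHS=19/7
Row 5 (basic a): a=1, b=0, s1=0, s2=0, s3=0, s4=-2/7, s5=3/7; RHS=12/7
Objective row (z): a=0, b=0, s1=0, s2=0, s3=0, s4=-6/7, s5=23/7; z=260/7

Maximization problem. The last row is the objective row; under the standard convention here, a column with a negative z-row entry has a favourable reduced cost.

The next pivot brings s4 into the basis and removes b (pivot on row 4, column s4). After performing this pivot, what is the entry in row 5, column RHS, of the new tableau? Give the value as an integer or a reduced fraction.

Pivot element is row 4, column s4: 3/14.
Normalize row 4: new (row 4, RHS) = (19/7)/(3/14) = 38/3.
row 5 ← row 5 − (-2/7)·(new row 4): 12/7 − (-2/7)·(38/3) = 16/3.

16/3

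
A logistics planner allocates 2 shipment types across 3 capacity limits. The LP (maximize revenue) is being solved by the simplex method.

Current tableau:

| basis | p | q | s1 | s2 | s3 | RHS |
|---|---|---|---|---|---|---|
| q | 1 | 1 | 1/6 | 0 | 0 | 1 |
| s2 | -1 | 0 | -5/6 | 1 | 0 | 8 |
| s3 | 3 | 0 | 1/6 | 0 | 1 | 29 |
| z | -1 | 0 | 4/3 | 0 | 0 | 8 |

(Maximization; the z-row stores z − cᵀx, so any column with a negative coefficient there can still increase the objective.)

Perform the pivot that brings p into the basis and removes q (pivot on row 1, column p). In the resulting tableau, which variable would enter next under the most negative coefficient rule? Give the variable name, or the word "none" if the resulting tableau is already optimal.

Pivot element 1. New z-row = old z-row − (-1)·(row 1/1).
Updated z-row coefficients: p: 0, q: 1, s1: 3/2, s2: 0, s3: 0.
No coefficient is strictly negative; the tableau after this pivot is optimal.

none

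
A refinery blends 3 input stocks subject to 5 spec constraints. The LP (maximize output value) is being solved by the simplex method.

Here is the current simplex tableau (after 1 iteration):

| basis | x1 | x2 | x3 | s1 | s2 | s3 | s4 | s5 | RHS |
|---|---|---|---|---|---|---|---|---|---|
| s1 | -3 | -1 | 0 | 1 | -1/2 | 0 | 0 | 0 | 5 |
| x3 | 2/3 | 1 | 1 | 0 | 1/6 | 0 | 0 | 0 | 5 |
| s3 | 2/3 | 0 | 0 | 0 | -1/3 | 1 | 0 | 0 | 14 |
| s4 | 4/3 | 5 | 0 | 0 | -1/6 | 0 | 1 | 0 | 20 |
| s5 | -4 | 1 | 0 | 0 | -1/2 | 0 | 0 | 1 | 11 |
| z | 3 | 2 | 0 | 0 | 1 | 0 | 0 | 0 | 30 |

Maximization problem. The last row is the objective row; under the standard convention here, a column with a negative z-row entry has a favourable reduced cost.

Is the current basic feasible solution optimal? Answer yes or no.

No objective-row coefficient is strictly negative, so no entering variable exists; the tableau is optimal.

yes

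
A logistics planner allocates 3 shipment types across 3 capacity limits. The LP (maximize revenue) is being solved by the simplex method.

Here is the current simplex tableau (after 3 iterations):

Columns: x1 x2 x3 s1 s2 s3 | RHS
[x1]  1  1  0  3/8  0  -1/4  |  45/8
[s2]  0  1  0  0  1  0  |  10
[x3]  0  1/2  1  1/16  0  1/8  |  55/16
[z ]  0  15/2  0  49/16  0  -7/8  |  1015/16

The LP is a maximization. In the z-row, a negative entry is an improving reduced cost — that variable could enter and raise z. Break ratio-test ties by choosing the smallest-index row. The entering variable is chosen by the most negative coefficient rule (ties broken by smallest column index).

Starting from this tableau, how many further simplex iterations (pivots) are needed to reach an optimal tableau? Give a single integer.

pivot: s3 in, x3 out → z = 175/2
No improving column remains; optimal.

1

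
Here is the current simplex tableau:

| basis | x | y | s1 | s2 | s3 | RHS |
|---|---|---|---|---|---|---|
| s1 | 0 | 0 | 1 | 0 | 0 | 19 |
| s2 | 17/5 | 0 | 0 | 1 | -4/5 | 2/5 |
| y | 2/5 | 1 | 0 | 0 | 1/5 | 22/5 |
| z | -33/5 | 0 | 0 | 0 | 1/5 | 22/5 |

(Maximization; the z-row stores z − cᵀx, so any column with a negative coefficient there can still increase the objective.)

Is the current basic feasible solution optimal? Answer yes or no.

no

Column x has objective-row coefficient -33/5, which is negative; an improving pivot exists, so not yet optimal.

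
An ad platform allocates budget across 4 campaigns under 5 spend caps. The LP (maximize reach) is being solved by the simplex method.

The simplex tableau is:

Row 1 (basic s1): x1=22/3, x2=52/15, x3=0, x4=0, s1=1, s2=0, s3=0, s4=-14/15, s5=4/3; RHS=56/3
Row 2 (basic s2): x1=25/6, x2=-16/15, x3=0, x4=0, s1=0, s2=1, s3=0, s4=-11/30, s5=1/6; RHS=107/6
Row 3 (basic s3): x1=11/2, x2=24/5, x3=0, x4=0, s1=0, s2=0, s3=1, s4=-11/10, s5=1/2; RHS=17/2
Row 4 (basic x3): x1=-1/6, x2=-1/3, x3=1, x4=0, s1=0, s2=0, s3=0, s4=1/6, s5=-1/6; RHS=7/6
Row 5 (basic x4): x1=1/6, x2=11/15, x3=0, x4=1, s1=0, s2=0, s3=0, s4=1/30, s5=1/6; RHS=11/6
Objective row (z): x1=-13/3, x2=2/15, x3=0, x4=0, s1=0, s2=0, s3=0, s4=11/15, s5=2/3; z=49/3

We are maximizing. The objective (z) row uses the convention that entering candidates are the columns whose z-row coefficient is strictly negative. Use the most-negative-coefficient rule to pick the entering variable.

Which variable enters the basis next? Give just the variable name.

Objective-row coefficients: x1: -13/3, x2: 2/15, x3: 0, x4: 0, s1: 0, s2: 0, s3: 0, s4: 11/15, s5: 2/3.
The most negative is -13/3 in column x1, so x1 enters.

x1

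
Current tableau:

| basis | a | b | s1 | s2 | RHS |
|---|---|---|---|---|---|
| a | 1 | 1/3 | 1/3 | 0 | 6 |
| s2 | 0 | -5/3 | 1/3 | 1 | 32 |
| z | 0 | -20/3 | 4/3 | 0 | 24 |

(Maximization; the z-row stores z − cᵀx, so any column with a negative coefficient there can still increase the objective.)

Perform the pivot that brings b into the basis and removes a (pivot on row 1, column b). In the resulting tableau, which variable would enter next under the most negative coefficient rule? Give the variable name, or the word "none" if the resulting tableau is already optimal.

Pivot element 1/3. New z-row = old z-row − (-20/3)·(row 1/(1/3)).
Updated z-row coefficients: a: 20, b: 0, s1: 8, s2: 0.
No coefficient is strictly negative; the tableau after this pivot is optimal.

none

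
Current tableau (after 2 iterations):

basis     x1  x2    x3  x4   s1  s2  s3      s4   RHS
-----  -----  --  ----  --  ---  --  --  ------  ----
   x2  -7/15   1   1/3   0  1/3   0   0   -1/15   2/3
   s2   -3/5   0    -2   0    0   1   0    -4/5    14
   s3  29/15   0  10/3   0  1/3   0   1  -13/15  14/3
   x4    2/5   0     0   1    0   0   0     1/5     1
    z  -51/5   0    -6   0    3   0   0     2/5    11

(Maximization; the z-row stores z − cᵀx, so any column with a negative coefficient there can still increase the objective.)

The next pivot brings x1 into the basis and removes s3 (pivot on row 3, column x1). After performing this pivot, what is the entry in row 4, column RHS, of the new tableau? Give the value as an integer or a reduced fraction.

1/29

Pivot element is row 3, column x1: 29/15.
Normalize row 3: new (row 3, RHS) = (14/3)/(29/15) = 70/29.
row 4 ← row 4 − (2/5)·(new row 3): 1 − (2/5)·(70/29) = 1/29.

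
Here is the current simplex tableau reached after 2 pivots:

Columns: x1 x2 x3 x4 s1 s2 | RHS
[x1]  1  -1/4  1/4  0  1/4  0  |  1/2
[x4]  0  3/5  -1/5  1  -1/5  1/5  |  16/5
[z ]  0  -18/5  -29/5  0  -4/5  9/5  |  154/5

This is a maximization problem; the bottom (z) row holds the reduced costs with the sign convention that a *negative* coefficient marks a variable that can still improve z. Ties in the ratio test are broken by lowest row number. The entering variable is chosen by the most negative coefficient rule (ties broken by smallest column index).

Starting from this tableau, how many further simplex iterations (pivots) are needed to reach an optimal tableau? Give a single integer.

2

pivot: x3 in, x1 out → z = 212/5
pivot: x2 in, x4 out → z = 127
No improving column remains; optimal.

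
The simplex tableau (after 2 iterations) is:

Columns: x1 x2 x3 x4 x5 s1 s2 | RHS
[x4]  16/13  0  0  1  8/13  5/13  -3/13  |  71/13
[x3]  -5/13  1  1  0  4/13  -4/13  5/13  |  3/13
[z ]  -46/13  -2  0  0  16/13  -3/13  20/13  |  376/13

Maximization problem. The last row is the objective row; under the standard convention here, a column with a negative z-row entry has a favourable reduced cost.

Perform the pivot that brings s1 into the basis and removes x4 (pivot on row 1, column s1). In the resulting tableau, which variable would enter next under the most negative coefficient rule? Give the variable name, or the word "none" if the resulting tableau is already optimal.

x1

Pivot element 5/13. New z-row = old z-row − (-3/13)·(row 1/(5/13)).
Updated z-row coefficients: x1: -14/5, x2: -2, x3: 0, x4: 3/5, x5: 8/5, s1: 0, s2: 7/5.
The most negative is -14/5 in column x1, so x1 would enter next.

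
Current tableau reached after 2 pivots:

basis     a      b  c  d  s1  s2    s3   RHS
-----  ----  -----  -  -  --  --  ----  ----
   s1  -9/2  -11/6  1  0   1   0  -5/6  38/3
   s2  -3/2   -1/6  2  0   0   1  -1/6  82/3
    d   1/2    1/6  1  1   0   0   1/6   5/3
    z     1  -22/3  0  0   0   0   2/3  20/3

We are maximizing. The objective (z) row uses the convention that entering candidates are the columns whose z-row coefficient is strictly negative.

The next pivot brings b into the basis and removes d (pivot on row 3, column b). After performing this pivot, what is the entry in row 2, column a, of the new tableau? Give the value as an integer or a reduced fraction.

Pivot element is row 3, column b: 1/6.
Normalize row 3: new (row 3, a) = (1/2)/(1/6) = 3.
row 2 ← row 2 − (-1/6)·(new row 3): -3/2 − (-1/6)·3 = -1.

-1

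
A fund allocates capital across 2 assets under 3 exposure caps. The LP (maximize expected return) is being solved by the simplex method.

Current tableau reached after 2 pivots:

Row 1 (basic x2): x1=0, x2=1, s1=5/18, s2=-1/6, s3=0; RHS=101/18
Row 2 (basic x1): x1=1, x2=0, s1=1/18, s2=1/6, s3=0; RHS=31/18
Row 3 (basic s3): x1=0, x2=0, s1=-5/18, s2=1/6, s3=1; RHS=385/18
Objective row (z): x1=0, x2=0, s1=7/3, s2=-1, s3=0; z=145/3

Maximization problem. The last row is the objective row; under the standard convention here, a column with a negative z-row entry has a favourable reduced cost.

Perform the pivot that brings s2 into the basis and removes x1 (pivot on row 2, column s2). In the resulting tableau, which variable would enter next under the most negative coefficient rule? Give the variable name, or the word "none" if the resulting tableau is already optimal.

Pivot element 1/6. New z-row = old z-row − (-1)·(row 2/(1/6)).
Updated z-row coefficients: x1: 6, x2: 0, s1: 8/3, s2: 0, s3: 0.
No coefficient is strictly negative; the tableau after this pivot is optimal.

none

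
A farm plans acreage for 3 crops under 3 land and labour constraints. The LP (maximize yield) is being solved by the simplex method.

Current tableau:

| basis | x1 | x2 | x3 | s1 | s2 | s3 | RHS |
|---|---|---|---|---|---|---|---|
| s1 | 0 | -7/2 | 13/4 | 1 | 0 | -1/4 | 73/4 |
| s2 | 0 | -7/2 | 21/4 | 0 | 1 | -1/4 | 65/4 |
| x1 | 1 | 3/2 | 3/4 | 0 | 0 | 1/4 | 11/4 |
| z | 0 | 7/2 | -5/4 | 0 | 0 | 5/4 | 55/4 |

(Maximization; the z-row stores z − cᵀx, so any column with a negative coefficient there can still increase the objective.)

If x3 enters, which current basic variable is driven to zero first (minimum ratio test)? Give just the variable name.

Ratios: row 1 (s1): (73/4)/(13/4) = 73/13; row 2 (s2): (65/4)/(21/4) = 65/21; row 3 (x1): (11/4)/(3/4) = 11/3.
Minimum ratio 65/21 is in the s2 row, so s2 leaves.

s2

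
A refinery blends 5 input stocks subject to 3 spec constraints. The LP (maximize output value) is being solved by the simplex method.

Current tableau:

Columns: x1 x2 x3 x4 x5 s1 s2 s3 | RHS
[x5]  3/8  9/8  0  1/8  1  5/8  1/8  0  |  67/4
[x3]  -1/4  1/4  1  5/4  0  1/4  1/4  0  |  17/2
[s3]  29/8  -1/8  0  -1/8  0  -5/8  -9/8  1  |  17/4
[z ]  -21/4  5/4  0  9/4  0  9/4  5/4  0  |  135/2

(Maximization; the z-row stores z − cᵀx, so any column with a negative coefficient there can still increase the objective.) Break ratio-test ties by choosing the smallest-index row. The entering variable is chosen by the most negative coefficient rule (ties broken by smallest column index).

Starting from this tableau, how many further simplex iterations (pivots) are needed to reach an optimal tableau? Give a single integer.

2

pivot: x1 in, s3 out → z = 2136/29
pivot: s2 in, x3 out → z = 93
No improving column remains; optimal.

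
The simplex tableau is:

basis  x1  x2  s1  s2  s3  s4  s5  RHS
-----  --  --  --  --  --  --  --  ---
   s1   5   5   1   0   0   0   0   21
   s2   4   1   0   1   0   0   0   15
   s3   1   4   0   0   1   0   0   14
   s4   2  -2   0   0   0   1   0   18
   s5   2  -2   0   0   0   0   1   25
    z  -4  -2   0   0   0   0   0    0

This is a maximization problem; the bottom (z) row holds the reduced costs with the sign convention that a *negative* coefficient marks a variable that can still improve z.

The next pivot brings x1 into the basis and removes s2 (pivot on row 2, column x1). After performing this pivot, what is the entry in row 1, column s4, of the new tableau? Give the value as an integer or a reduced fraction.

0

Pivot element is row 2, column x1: 4.
Normalize row 2: new (row 2, s4) = 0/4 = 0.
row 1 ← row 1 − 5·(new row 2): 0 − 5·0 = 0.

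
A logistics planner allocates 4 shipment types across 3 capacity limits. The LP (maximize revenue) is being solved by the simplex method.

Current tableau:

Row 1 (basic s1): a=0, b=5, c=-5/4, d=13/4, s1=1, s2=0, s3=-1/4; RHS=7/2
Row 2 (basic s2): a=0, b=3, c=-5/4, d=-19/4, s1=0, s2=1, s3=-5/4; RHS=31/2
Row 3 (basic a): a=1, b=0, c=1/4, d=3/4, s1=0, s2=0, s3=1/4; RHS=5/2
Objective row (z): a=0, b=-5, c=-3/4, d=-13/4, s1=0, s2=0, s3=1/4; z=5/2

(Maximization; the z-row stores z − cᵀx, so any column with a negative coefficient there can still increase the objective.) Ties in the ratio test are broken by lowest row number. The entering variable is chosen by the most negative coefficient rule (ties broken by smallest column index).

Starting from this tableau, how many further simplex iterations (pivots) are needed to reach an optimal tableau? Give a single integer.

pivot: b in, s1 out → z = 6
pivot: c in, a out → z = 26
No improving column remains; optimal.

2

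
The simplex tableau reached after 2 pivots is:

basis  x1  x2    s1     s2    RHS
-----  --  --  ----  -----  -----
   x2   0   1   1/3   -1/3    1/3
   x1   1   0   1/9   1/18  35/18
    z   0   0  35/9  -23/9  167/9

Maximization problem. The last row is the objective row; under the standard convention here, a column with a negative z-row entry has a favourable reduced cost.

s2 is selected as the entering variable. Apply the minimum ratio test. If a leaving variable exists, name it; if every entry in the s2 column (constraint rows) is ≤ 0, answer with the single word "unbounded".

Ratios: row 1 (x2): entry -1/3 ≤ 0, skip; row 2 (x1): (35/18)/(1/18) = 35.
Minimum ratio is in the x1 row, so x1 leaves.

x1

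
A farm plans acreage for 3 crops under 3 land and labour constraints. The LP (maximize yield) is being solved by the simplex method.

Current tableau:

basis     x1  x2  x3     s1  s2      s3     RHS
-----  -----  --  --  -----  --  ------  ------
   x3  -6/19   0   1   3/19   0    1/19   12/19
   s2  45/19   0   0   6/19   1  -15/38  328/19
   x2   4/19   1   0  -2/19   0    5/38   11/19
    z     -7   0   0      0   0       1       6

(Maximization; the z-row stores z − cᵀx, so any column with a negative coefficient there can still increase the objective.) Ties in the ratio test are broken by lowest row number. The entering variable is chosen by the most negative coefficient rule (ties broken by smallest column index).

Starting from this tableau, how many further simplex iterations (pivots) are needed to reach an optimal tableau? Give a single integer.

2

pivot: x1 in, x2 out → z = 101/4
pivot: s1 in, s2 out → z = 151/3
No improving column remains; optimal.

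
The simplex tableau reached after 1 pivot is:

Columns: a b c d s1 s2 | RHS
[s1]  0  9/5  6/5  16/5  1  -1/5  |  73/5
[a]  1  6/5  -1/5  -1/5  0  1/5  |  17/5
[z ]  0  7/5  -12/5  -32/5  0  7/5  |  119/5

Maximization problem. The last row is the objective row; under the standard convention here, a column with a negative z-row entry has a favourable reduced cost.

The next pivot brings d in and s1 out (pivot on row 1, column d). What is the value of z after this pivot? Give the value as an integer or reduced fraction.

Minimum ratio for d: (73/5)/(16/5) = 73/16.
z changes by −(z-row coeff of d)·ratio = −(-32/5)·(73/16) = 146/5.
New z = 119/5 + (146/5) = 53.

53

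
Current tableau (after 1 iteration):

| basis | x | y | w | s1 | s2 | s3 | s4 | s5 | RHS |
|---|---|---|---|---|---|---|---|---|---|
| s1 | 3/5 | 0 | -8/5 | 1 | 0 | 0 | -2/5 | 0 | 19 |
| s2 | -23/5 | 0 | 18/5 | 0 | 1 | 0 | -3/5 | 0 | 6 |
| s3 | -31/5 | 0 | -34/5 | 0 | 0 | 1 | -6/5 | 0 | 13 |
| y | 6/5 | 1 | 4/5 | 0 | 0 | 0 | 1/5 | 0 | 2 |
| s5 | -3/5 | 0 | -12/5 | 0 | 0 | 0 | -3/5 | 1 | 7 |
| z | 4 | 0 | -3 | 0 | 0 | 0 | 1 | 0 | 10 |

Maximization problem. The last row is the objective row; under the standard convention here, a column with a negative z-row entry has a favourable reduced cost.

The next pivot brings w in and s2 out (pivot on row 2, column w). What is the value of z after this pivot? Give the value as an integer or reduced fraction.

15

Minimum ratio for w: 6/(18/5) = 5/3.
z changes by −(z-row coeff of w)·ratio = −(-3)·(5/3) = 5.
New z = 10 + 5 = 15.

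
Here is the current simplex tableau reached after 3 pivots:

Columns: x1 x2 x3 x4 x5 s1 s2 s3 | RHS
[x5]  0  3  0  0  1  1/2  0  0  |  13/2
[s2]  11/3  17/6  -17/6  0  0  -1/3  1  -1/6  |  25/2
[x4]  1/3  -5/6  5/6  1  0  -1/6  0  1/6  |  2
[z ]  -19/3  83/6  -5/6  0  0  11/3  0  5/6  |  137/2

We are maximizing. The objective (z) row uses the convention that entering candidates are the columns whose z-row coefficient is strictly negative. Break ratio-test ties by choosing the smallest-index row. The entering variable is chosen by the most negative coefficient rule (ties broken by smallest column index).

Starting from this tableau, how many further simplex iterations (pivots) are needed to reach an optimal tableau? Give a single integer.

pivot: x1 in, s2 out → z = 991/11
pivot: x3 in, x4 out → z = 757/8
No improving column remains; optimal.

2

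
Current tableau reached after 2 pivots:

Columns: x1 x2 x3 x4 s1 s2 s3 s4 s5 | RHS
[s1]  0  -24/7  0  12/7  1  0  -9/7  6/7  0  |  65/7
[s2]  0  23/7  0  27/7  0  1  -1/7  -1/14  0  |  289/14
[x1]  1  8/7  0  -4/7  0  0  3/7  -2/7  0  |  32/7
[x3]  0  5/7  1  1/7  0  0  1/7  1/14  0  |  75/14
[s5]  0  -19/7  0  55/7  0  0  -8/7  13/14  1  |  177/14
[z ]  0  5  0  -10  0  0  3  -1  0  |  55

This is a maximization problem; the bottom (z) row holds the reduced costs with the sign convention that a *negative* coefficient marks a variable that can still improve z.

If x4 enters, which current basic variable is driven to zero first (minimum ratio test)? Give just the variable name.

s5

Ratios: row 1 (s1): (65/7)/(12/7) = 65/12; row 2 (s2): (289/14)/(27/7) = 289/54; row 3 (x1): entry -4/7 ≤ 0, skip; row 4 (x3): (75/14)/(1/7) = 75/2; row 5 (s5): (177/14)/(55/7) = 177/110.
Minimum ratio 177/110 is in the s5 row, so s5 leaves.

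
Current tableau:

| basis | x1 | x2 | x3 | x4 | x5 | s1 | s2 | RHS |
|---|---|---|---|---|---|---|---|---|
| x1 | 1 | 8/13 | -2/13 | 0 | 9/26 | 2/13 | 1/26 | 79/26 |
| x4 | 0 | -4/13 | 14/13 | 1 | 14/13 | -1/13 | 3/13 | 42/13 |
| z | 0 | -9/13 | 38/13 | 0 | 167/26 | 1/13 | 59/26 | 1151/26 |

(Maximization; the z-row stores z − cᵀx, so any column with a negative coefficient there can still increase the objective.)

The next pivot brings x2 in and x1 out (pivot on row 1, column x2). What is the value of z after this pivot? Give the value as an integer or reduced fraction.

Minimum ratio for x2: (79/26)/(8/13) = 79/16.
z changes by −(z-row coeff of x2)·ratio = −(-9/13)·(79/16) = 711/208.
New z = 1151/26 + (711/208) = 763/16.

763/16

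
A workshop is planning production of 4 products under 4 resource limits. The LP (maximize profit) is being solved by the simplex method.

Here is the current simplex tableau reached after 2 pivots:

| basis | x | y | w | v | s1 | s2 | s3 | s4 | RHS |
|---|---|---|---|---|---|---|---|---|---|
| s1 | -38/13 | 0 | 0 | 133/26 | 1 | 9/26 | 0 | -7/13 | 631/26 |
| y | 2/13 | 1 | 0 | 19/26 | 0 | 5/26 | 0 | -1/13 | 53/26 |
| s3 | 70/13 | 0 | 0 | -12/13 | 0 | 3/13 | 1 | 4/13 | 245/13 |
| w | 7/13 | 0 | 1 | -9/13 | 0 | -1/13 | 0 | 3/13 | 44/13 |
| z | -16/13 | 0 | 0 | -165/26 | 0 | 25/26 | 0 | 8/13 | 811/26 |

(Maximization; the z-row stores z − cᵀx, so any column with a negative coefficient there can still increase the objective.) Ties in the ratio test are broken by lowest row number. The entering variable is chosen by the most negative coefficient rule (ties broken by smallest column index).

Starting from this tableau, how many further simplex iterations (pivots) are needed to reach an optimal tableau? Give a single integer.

2

pivot: v in, y out → z = 929/19
pivot: s4 in, w out → z = 152/3
No improving column remains; optimal.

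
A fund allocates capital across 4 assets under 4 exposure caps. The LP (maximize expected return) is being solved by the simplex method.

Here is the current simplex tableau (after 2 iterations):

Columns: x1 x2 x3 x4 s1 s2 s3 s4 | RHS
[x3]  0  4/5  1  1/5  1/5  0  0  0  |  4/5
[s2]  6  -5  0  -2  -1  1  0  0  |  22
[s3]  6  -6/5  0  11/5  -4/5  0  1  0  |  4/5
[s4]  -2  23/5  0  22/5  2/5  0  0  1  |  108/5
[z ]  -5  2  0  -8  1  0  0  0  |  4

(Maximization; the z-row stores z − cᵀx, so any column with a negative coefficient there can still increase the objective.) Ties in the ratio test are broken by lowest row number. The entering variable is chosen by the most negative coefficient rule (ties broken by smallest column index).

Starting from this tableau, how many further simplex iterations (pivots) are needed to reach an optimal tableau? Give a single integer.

3

pivot: x4 in, s3 out → z = 76/11
pivot: x2 in, x3 out → z = 44/5
pivot: s1 in, x2 out → z = 12
No improving column remains; optimal.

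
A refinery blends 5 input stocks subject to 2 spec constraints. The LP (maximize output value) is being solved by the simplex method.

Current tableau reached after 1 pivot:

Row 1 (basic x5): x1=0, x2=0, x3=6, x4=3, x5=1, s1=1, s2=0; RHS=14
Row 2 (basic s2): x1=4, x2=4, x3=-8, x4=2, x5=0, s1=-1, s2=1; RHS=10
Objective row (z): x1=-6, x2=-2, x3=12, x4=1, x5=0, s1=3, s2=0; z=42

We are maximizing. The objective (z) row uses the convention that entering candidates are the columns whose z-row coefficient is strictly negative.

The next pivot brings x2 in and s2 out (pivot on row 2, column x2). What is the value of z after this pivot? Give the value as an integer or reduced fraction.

Minimum ratio for x2: 10/4 = 5/2.
z changes by −(z-row coeff of x2)·ratio = −(-2)·(5/2) = 5.
New z = 42 + 5 = 47.

47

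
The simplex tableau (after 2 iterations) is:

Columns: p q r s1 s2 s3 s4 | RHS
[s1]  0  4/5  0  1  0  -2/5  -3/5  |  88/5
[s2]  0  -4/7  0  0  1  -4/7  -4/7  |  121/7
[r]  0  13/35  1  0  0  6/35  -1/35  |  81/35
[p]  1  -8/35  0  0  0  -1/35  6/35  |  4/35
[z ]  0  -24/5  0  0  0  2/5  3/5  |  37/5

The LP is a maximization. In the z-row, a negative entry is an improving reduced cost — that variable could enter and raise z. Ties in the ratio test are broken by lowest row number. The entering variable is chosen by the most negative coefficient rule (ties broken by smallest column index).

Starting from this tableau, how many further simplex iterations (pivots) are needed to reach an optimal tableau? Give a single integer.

1

pivot: q in, r out → z = 485/13
No improving column remains; optimal.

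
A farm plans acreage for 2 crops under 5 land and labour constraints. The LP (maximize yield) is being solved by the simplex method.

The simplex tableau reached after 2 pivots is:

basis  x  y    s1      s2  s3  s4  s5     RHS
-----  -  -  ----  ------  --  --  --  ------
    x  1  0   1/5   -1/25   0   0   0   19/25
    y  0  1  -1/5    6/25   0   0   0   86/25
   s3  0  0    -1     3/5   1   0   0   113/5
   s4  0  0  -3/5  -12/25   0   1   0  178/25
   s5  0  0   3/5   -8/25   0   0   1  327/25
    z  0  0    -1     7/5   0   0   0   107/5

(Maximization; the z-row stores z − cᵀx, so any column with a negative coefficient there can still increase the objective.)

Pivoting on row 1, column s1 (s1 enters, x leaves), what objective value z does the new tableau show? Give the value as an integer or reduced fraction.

126/5

Minimum ratio for s1: (19/25)/(1/5) = 19/5.
z changes by −(z-row coeff of s1)·ratio = −(-1)·(19/5) = 19/5.
New z = 107/5 + (19/5) = 126/5.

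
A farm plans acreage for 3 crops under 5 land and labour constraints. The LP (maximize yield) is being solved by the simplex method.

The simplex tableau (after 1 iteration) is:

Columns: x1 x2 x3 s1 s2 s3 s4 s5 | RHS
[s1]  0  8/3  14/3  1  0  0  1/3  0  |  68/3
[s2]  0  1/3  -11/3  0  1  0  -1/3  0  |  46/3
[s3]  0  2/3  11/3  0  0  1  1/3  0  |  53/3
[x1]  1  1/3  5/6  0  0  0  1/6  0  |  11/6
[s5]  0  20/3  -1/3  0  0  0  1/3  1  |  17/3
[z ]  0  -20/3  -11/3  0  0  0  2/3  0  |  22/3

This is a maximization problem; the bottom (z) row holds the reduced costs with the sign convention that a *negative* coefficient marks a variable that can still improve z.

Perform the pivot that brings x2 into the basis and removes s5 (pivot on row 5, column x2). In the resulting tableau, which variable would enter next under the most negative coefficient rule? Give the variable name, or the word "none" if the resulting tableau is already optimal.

x3

Pivot element 20/3. New z-row = old z-row − (-20/3)·(row 5/(20/3)).
Updated z-row coefficients: x1: 0, x2: 0, x3: -4, s1: 0, s2: 0, s3: 0, s4: 1, s5: 1.
The most negative is -4 in column x3, so x3 would enter next.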